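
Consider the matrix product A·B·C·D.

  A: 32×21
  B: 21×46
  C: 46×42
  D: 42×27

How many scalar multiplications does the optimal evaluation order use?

82530

Adjacent pairs: AB = 32·21·46 = 30912; BC = 21·46·42 = 40572; CD = 46·42·27 = 52164.
Length 3: A..C: k=1: 0+40572+32·21·42=68796; k=2: 30912+0+32·46·42=92736 → min 68796 | B..D: k=2: 0+52164+21·46·27=78246; k=3: 40572+0+21·42·27=64386 → min 64386.
Length 4: A..D: k=1: 0+64386+32·21·27=82530; k=2: 30912+52164+32·46·27=122820; k=3: 68796+0+32·42·27=105084 → min 82530.
Optimal order: (A·((B·C)·D)) with cost 82530.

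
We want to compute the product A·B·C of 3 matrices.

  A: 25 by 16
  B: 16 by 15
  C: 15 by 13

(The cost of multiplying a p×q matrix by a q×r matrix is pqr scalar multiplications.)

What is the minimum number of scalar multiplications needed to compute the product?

8320

Order (A·(B·C)): (B·C): 16×15 by 15×13 → 16×13, cost 16·15·13 = 3120; (A·(B·C)): 25×16 by 16×13 → 25×13, cost 25·16·13 = 5200; cumulative 8320. Total 8320.
Order ((A·B)·C): (A·B): 25×16 by 16×15 → 25×15, cost 25·16·15 = 6000; ((A·B)·C): 25×15 by 15×13 → 25×13, cost 25·15·13 = 4875; cumulative 10875. Total 10875.
Minimum: 8320.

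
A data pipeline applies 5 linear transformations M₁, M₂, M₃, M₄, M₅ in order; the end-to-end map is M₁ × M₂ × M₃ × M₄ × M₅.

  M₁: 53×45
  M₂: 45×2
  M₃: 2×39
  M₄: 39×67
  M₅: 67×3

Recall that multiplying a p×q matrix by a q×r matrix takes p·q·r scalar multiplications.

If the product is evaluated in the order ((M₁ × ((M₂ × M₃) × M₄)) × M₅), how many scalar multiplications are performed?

(M₂ × M₃): 45×2 by 2×39 → 45×39, cost 45·2·39 = 3510
((M₂ × M₃) × M₄): 45×39 by 39×67 → 45×67, cost 45·39·67 = 117585; cumulative 121095
(M₁ × ((M₂ × M₃) × M₄)): 53×45 by 45×67 → 53×67, cost 53·45·67 = 159795; cumulative 280890
((M₁ × ((M₂ × M₃) × M₄)) × M₅): 53×67 by 67×3 → 53×3, cost 53·67·3 = 10653; cumulative 291543
Total: 291543 scalar multiplications.

291543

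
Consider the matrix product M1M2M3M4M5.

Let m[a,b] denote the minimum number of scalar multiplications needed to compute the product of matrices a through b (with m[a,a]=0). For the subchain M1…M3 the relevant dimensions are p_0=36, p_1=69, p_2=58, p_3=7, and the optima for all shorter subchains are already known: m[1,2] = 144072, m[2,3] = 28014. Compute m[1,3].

45402

m[1,3] = min over k∈[1,2] of m[1,k]+m[k+1,3]+p_{0}·p_k·p_{3}.
k=1: 0 + 28014 + 36·69·7 = 45402; k=2: 144072 + 0 + 36·58·7 = 158688.
Minimum: 45402 at k=1.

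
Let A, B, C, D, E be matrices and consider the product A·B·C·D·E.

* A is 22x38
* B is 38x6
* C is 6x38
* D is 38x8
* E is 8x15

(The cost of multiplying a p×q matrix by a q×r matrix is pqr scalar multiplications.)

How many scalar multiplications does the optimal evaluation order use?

Adjacent pairs: AB = 22·38·6 = 5016; BC = 38·6·38 = 8664; CD = 6·38·8 = 1824; DE = 38·8·15 = 4560.
Length 3: A..C: k=1: 0+8664+22·38·38=40432; k=2: 5016+0+22·6·38=10032 → min 10032 | B..D: k=2: 0+1824+38·6·8=3648; k=3: 8664+0+38·38·8=20216 → min 3648 | C..E: k=3: 0+4560+6·38·15=7980; k=4: 1824+0+6·8·15=2544 → min 2544.
Length 4: A..D: k=1: 0+3648+22·38·8=10336; k=2: 5016+1824+22·6·8=7896; k=3: 10032+0+22·38·8=16720 → min 7896 | B..E: k=2: 0+2544+38·6·15=5964; k=3: 8664+4560+38·38·15=34884; k=4: 3648+0+38·8·15=8208 → min 5964.
Length 5: A..E: k=1: 0+5964+22·38·15=18504; k=2: 5016+2544+22·6·15=9540; k=3: 10032+4560+22·38·15=27132; k=4: 7896+0+22·8·15=10536 → min 9540.
Optimal order: ((A·B)·((C·D)·E)) with cost 9540.

9540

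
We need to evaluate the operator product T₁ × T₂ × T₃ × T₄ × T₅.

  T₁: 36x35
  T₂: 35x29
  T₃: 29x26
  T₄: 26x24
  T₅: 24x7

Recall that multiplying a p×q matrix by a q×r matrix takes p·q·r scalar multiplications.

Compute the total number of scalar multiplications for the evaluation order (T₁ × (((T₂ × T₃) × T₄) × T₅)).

(T₂ × T₃): 35×29 by 29×26 → 35×26, cost 35·29·26 = 26390
((T₂ × T₃) × T₄): 35×26 by 26×24 → 35×24, cost 35·26·24 = 21840; cumulative 48230
(((T₂ × T₃) × T₄) × T₅): 35×24 by 24×7 → 35×7, cost 35·24·7 = 5880; cumulative 54110
(T₁ × (((T₂ × T₃) × T₄) × T₅)): 36×35 by 35×7 → 36×7, cost 36·35·7 = 8820; cumulative 62930
Total: 62930 scalar multiplications.

62930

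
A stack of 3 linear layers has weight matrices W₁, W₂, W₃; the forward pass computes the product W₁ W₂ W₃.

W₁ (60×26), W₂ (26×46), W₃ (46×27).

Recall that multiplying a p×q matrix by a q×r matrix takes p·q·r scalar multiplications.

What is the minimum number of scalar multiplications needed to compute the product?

74412

Order (W₁ (W₂ W₃)): (W₂ W₃): 26×46 by 46×27 → 26×27, cost 26·46·27 = 32292; (W₁ (W₂ W₃)): 60×26 by 26×27 → 60×27, cost 60·26·27 = 42120; cumulative 74412. Total 74412.
Order ((W₁ W₂) W₃): (W₁ W₂): 60×26 by 26×46 → 60×46, cost 60·26·46 = 71760; ((W₁ W₂) W₃): 60×46 by 46×27 → 60×27, cost 60·46·27 = 74520; cumulative 146280. Total 146280.
Minimum: 74412.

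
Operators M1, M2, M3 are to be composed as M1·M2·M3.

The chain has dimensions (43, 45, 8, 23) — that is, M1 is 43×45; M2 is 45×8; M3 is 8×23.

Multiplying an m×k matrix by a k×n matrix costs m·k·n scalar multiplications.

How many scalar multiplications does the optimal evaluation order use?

23392

Order (M1·(M2·M3)): (M2·M3): 45×8 by 8×23 → 45×23, cost 45·8·23 = 8280; (M1·(M2·M3)): 43×45 by 45×23 → 43×23, cost 43·45·23 = 44505; cumulative 52785. Total 52785.
Order ((M1·M2)·M3): (M1·M2): 43×45 by 45×8 → 43×8, cost 43·45·8 = 15480; ((M1·M2)·M3): 43×8 by 8×23 → 43×23, cost 43·8·23 = 7912; cumulative 23392. Total 23392.
Minimum: 23392.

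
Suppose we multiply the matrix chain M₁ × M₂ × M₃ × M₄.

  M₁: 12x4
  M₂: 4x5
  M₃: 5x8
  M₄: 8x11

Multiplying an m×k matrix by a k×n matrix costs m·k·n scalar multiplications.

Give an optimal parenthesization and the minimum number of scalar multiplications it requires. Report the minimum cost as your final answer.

1040

Adjacent pairs: M₁M₂ = 12·4·5 = 240; M₂M₃ = 4·5·8 = 160; M₃M₄ = 5·8·11 = 440.
Length 3: M₁..M₃: k=1: 0+160+12·4·8=544; k=2: 240+0+12·5·8=720 → min 544 | M₂..M₄: k=2: 0+440+4·5·11=660; k=3: 160+0+4·8·11=512 → min 512.
Length 4: M₁..M₄: k=1: 0+512+12·4·11=1040; k=2: 240+440+12·5·11=1340; k=3: 544+0+12·8·11=1600 → min 1040.
Optimal parenthesization: (M₁ × ((M₂ × M₃) × M₄)) with cost 1040.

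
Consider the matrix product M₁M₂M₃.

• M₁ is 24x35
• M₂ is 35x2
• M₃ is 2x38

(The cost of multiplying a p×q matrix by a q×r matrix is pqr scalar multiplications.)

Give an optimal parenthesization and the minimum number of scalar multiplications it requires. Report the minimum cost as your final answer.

(M₁(M₂M₃)): cost 34580.
((M₁M₂)M₃): cost 3504.
Optimal: ((M₁M₂)M₃) with cost 3504.

3504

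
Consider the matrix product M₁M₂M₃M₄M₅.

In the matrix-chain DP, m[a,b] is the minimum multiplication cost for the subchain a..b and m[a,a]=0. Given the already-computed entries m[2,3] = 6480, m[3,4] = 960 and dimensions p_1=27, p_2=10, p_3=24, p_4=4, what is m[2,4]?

2040

m[2,4] = min over k∈[2,3] of m[2,k]+m[k+1,4]+p_{1}·p_k·p_{4}.
k=2: 0 + 960 + 27·10·4 = 2040; k=3: 6480 + 0 + 27·24·4 = 9072.
Minimum: 2040 at k=2.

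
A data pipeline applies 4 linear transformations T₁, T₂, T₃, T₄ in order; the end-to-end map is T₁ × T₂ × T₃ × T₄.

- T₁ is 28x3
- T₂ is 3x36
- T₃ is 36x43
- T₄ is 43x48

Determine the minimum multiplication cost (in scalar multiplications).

14868

Adjacent pairs: T₁T₂ = 28·3·36 = 3024; T₂T₃ = 3·36·43 = 4644; T₃T₄ = 36·43·48 = 74304.
Length 3: T₁..T₃: k=1: 0+4644+28·3·43=8256; k=2: 3024+0+28·36·43=46368 → min 8256 | T₂..T₄: k=2: 0+74304+3·36·48=79488; k=3: 4644+0+3·43·48=10836 → min 10836.
Length 4: T₁..T₄: k=1: 0+10836+28·3·48=14868; k=2: 3024+74304+28·36·48=125712; k=3: 8256+0+28·43·48=66048 → min 14868.
Optimal order: (T₁ × ((T₂ × T₃) × T₄)) with cost 14868.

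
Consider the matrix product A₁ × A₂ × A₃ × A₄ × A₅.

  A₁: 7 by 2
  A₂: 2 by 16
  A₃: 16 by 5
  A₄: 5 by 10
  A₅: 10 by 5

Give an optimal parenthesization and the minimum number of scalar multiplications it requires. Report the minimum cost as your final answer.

Adjacent pairs: A₁A₂ = 7·2·16 = 224; A₂A₃ = 2·16·5 = 160; A₃A₄ = 16·5·10 = 800; A₄A₅ = 5·10·5 = 250.
Length 3: A₁..A₃: k=1: 0+160+7·2·5=230; k=2: 224+0+7·16·5=784 → min 230 | A₂..A₄: k=2: 0+800+2·16·10=1120; k=3: 160+0+2·5·10=260 → min 260 | A₃..A₅: k=3: 0+250+16·5·5=650; k=4: 800+0+16·10·5=1600 → min 650.
Length 4: A₁..A₄: k=1: 0+260+7·2·10=400; k=2: 224+800+7·16·10=2144; k=3: 230+0+7·5·10=580 → min 400 | A₂..A₅: k=2: 0+650+2·16·5=810; k=3: 160+250+2·5·5=460; k=4: 260+0+2·10·5=360 → min 360.
Length 5: A₁..A₅: k=1: 0+360+7·2·5=430; k=2: 224+650+7·16·5=1434; k=3: 230+250+7·5·5=655; k=4: 400+0+7·10·5=750 → min 430.
Optimal parenthesization: (A₁ × (((A₂ × A₃) × A₄) × A₅)) with cost 430.

430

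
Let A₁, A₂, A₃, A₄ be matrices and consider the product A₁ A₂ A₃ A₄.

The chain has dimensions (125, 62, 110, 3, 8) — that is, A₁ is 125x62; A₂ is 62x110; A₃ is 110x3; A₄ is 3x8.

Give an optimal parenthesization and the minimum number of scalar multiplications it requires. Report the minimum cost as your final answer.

46710

Adjacent pairs: A₁A₂ = 125·62·110 = 852500; A₂A₃ = 62·110·3 = 20460; A₃A₄ = 110·3·8 = 2640.
Length 3: A₁..A₃: k=1: 0+20460+125·62·3=43710; k=2: 852500+0+125·110·3=893750 → min 43710 | A₂..A₄: k=2: 0+2640+62·110·8=57200; k=3: 20460+0+62·3·8=21948 → min 21948.
Length 4: A₁..A₄: k=1: 0+21948+125·62·8=83948; k=2: 852500+2640+125·110·8=965140; k=3: 43710+0+125·3·8=46710 → min 46710.
Optimal parenthesization: ((A₁ (A₂ A₃)) A₄) with cost 46710.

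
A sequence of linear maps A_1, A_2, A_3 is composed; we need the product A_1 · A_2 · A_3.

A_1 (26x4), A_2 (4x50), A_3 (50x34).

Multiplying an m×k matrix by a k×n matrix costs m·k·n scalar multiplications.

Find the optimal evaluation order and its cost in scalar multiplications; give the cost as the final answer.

10336

(A_1 · (A_2 · A_3)): cost 10336.
((A_1 · A_2) · A_3): cost 49400.
Optimal: (A_1 · (A_2 · A_3)) with cost 10336.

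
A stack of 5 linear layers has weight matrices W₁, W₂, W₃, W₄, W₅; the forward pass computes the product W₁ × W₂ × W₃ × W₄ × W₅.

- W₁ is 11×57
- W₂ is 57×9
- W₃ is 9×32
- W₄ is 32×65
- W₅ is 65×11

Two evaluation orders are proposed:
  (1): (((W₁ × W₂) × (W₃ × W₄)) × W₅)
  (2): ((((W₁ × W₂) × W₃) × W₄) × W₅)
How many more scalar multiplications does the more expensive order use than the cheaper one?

Order (1) = (((W₁ × W₂) × (W₃ × W₄)) × W₅): (W₁ × W₂): 11×57 by 57×9 → 11×9, cost 11·57·9 = 5643; (W₃ × W₄): 9×32 by 32×65 → 9×65, cost 9·32·65 = 18720; ((W₁ × W₂) × (W₃ × W₄)): 11×9 by 9×65 → 11×65, cost 11·9·65 = 6435; cumulative 30798; (((W₁ × W₂) × (W₃ × W₄)) × W₅): 11×65 by 65×11 → 11×11, cost 11·65·11 = 7865; cumulative 38663. Total 38663.
Order (2) = ((((W₁ × W₂) × W₃) × W₄) × W₅): (W₁ × W₂): 11×57 by 57×9 → 11×9, cost 11·57·9 = 5643; ((W₁ × W₂) × W₃): 11×9 by 9×32 → 11×32, cost 11·9·32 = 3168; cumulative 8811; (((W₁ × W₂) × W₃) × W₄): 11×32 by 32×65 → 11×65, cost 11·32·65 = 22880; cumulative 31691; ((((W₁ × W₂) × W₃) × W₄) × W₅): 11×65 by 65×11 → 11×11, cost 11·65·11 = 7865; cumulative 39556. Total 39556.
Difference: |38663 − 39556| = 893.

893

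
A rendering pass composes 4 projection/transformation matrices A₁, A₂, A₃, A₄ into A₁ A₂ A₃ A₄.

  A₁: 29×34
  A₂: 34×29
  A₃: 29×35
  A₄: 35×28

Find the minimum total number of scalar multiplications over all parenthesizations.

80562

Adjacent pairs: A₁A₂ = 29·34·29 = 28594; A₂A₃ = 34·29·35 = 34510; A₃A₄ = 29·35·28 = 28420.
Length 3: A₁..A₃: k=1: 0+34510+29·34·35=69020; k=2: 28594+0+29·29·35=58029 → min 58029 | A₂..A₄: k=2: 0+28420+34·29·28=56028; k=3: 34510+0+34·35·28=67830 → min 56028.
Length 4: A₁..A₄: k=1: 0+56028+29·34·28=83636; k=2: 28594+28420+29·29·28=80562; k=3: 58029+0+29·35·28=86449 → min 80562.
Optimal order: ((A₁ A₂) (A₃ A₄)) with cost 80562.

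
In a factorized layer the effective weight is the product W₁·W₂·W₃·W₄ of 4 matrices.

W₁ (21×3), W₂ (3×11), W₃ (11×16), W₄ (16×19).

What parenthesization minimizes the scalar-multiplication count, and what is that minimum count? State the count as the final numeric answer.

Adjacent pairs: W₁W₂ = 21·3·11 = 693; W₂W₃ = 3·11·16 = 528; W₃W₄ = 11·16·19 = 3344.
Length 3: W₁..W₃: k=1: 0+528+21·3·16=1536; k=2: 693+0+21·11·16=4389 → min 1536 | W₂..W₄: k=2: 0+3344+3·11·19=3971; k=3: 528+0+3·16·19=1440 → min 1440.
Length 4: W₁..W₄: k=1: 0+1440+21·3·19=2637; k=2: 693+3344+21·11·19=8426; k=3: 1536+0+21·16·19=7920 → min 2637.
Optimal parenthesization: (W₁·((W₂·W₃)·W₄)) with cost 2637.

2637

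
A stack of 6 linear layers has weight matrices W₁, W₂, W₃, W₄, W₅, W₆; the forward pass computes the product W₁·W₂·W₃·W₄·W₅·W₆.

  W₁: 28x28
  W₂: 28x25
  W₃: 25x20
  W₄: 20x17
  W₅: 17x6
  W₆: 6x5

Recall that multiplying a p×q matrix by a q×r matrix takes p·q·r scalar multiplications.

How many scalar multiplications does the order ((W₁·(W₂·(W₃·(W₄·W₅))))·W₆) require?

(W₄·W₅): 20×17 by 17×6 → 20×6, cost 20·17·6 = 2040
(W₃·(W₄·W₅)): 25×20 by 20×6 → 25×6, cost 25·20·6 = 3000; cumulative 5040
(W₂·(W₃·(W₄·W₅))): 28×25 by 25×6 → 28×6, cost 28·25·6 = 4200; cumulative 9240
(W₁·(W₂·(W₃·(W₄·W₅)))): 28×28 by 28×6 → 28×6, cost 28·28·6 = 4704; cumulative 13944
((W₁·(W₂·(W₃·(W₄·W₅))))·W₆): 28×6 by 6×5 → 28×5, cost 28·6·5 = 840; cumulative 14784
Total: 14784 scalar multiplications.

14784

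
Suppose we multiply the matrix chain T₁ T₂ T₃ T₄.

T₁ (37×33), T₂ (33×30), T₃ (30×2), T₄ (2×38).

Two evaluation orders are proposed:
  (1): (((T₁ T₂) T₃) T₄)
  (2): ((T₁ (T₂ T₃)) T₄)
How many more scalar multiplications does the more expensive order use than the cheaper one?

34428

Order (1) = (((T₁ T₂) T₃) T₄): (T₁ T₂): 37×33 by 33×30 → 37×30, cost 37·33·30 = 36630; ((T₁ T₂) T₃): 37×30 by 30×2 → 37×2, cost 37·30·2 = 2220; cumulative 38850; (((T₁ T₂) T₃) T₄): 37×2 by 2×38 → 37×38, cost 37·2·38 = 2812; cumulative 41662. Total 41662.
Order (2) = ((T₁ (T₂ T₃)) T₄): (T₂ T₃): 33×30 by 30×2 → 33×2, cost 33·30·2 = 1980; (T₁ (T₂ T₃)): 37×33 by 33×2 → 37×2, cost 37·33·2 = 2442; cumulative 4422; ((T₁ (T₂ T₃)) T₄): 37×2 by 2×38 → 37×38, cost 37·2·38 = 2812; cumulative 7234. Total 7234.
Difference: |41662 − 7234| = 34428.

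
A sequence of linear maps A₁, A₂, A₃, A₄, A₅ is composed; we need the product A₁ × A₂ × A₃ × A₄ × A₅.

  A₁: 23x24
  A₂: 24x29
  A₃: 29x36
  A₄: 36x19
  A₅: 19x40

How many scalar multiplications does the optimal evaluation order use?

61028

Adjacent pairs: A₁A₂ = 23·24·29 = 16008; A₂A₃ = 24·29·36 = 25056; A₃A₄ = 29·36·19 = 19836; A₄A₅ = 36·19·40 = 27360.
Length 3: A₁..A₃: k=1: 0+25056+23·24·36=44928; k=2: 16008+0+23·29·36=40020 → min 40020 | A₂..A₄: k=2: 0+19836+24·29·19=33060; k=3: 25056+0+24·36·19=41472 → min 33060 | A₃..A₅: k=3: 0+27360+29·36·40=69120; k=4: 19836+0+29·19·40=41876 → min 41876.
Length 4: A₁..A₄: k=1: 0+33060+23·24·19=43548; k=2: 16008+19836+23·29·19=48517; k=3: 40020+0+23·36·19=55752 → min 43548 | A₂..A₅: k=2: 0+41876+24·29·40=69716; k=3: 25056+27360+24·36·40=86976; k=4: 33060+0+24·19·40=51300 → min 51300.
Length 5: A₁..A₅: k=1: 0+51300+23·24·40=73380; k=2: 16008+41876+23·29·40=84564; k=3: 40020+27360+23·36·40=100500; k=4: 43548+0+23·19·40=61028 → min 61028.
Optimal order: ((A₁ × (A₂ × (A₃ × A₄))) × A₅) with cost 61028.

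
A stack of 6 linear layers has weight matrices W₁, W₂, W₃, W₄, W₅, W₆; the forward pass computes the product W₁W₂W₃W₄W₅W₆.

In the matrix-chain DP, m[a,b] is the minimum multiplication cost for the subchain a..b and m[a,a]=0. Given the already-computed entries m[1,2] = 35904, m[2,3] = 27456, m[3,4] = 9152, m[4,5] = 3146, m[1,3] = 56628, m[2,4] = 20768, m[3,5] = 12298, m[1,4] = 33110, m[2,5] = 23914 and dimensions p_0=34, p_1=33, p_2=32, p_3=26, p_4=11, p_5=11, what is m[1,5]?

36256

m[1,5] = min over k∈[1,4] of m[1,k]+m[k+1,5]+p_{0}·p_k·p_{5}.
k=1: 0 + 23914 + 34·33·11 = 36256; k=2: 35904 + 12298 + 34·32·11 = 60170; k=3: 56628 + 3146 + 34·26·11 = 69498; k=4: 33110 + 0 + 34·11·11 = 37224.
Minimum: 36256 at k=1.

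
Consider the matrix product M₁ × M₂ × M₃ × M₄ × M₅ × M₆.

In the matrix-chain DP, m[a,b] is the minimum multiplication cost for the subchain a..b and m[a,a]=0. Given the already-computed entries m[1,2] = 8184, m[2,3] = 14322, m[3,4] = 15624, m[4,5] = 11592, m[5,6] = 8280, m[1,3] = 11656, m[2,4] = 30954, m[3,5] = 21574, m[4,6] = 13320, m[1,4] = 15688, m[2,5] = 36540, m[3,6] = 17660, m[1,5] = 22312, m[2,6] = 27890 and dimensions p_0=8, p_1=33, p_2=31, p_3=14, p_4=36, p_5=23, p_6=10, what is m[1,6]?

m[1,6] = min over k∈[1,5] of m[1,k]+m[k+1,6]+p_{0}·p_k·p_{6}.
k=1: 0 + 27890 + 8·33·10 = 30530; k=2: 8184 + 17660 + 8·31·10 = 28324; k=3: 11656 + 13320 + 8·14·10 = 26096; k=4: 15688 + 8280 + 8·36·10 = 26848; k=5: 22312 + 0 + 8·23·10 = 24152.
Minimum: 24152 at k=5.

24152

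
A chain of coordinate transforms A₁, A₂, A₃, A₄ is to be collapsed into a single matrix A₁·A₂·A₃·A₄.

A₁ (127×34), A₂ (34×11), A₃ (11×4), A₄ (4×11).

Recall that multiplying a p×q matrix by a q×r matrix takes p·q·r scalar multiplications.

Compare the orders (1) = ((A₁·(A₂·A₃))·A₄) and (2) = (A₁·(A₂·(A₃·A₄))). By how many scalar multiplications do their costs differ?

27740

Order (1) = ((A₁·(A₂·A₃))·A₄): (A₂·A₃): 34×11 by 11×4 → 34×4, cost 34·11·4 = 1496; (A₁·(A₂·A₃)): 127×34 by 34×4 → 127×4, cost 127·34·4 = 17272; cumulative 18768; ((A₁·(A₂·A₃))·A₄): 127×4 by 4×11 → 127×11, cost 127·4·11 = 5588; cumulative 24356. Total 24356.
Order (2) = (A₁·(A₂·(A₃·A₄))): (A₃·A₄): 11×4 by 4×11 → 11×11, cost 11·4·11 = 484; (A₂·(A₃·A₄)): 34×11 by 11×11 → 34×11, cost 34·11·11 = 4114; cumulative 4598; (A₁·(A₂·(A₃·A₄))): 127×34 by 34×11 → 127×11, cost 127·34·11 = 47498; cumulative 52096. Total 52096.
Difference: |24356 − 52096| = 27740.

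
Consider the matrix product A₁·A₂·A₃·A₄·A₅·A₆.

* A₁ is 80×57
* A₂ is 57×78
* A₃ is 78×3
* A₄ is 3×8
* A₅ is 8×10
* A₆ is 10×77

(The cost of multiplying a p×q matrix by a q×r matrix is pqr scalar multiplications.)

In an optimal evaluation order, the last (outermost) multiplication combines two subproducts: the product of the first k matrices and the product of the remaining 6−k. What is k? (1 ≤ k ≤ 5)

3

Adjacent pairs: A₁A₂ = 80·57·78 = 355680; A₂A₃ = 57·78·3 = 13338; A₃A₄ = 78·3·8 = 1872; A₄A₅ = 3·8·10 = 240; A₅A₆ = 8·10·77 = 6160.
Length 3: A₁..A₃: k=1: 0+13338+80·57·3=27018; k=2: 355680+0+80·78·3=374400 → min 27018 | A₂..A₄: k=2: 0+1872+57·78·8=37440; k=3: 13338+0+57·3·8=14706 → min 14706 | A₃..A₅: k=3: 0+240+78·3·10=2580; k=4: 1872+0+78·8·10=8112 → min 2580 | A₄..A₆: k=4: 0+6160+3·8·77=8008; k=5: 240+0+3·10·77=2550 → min 2550.
Length 4: A₁..A₄: k=1: 0+14706+80·57·8=51186; k=2: 355680+1872+80·78·8=407472; k=3: 27018+0+80·3·8=28938 → min 28938 | A₂..A₅: k=2: 0+2580+57·78·10=47040; k=3: 13338+240+57·3·10=15288; k=4: 14706+0+57·8·10=19266 → min 15288 | A₃..A₆: k=3: 0+2550+78·3·77=20568; k=4: 1872+6160+78·8·77=56080; k=5: 2580+0+78·10·77=62640 → min 20568.
Length 5: A₁..A₅: k=1: 0+15288+80·57·10=60888; k=2: 355680+2580+80·78·10=420660; k=3: 27018+240+80·3·10=29658; k=4: 28938+0+80·8·10=35338 → min 29658 | A₂..A₆: k=2: 0+20568+57·78·77=362910; k=3: 13338+2550+57·3·77=29055; k=4: 14706+6160+57·8·77=55978; k=5: 15288+0+57·10·77=59178 → min 29055.
Top-level splits: k=1: (A₁..A₁)·(A₂..A₆) → 0+29055+80·57·77 = 380175; k=2: (A₁..A₂)·(A₃..A₆) → 355680+20568+80·78·77 = 856728; k=3: (A₁..A₃)·(A₄..A₆) → 27018+2550+80·3·77 = 48048; k=4: (A₁..A₄)·(A₅..A₆) → 28938+6160+80·8·77 = 84378; k=5: (A₁..A₅)·(A₆..A₆) → 29658+0+80·10·77 = 91258.
Best split is after A₃, i.e. k = 3.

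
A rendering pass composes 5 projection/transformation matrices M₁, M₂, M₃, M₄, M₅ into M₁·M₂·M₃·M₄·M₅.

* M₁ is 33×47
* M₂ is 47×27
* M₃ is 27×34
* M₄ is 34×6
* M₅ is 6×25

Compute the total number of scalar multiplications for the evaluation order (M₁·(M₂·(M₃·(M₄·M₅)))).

98550

(M₄·M₅): 34×6 by 6×25 → 34×25, cost 34·6·25 = 5100
(M₃·(M₄·M₅)): 27×34 by 34×25 → 27×25, cost 27·34·25 = 22950; cumulative 28050
(M₂·(M₃·(M₄·M₅))): 47×27 by 27×25 → 47×25, cost 47·27·25 = 31725; cumulative 59775
(M₁·(M₂·(M₃·(M₄·M₅)))): 33×47 by 47×25 → 33×25, cost 33·47·25 = 38775; cumulative 98550
Total: 98550 scalar multiplications.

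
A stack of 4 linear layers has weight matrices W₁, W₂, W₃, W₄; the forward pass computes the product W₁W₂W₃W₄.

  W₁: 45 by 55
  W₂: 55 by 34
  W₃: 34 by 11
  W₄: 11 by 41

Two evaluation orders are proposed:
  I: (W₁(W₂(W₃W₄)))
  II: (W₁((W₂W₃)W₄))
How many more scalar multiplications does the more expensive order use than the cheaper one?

Order I = (W₁(W₂(W₃W₄))): (W₃W₄): 34×11 by 11×41 → 34×41, cost 34·11·41 = 15334; (W₂(W₃W₄)): 55×34 by 34×41 → 55×41, cost 55·34·41 = 76670; cumulative 92004; (W₁(W₂(W₃W₄))): 45×55 by 55×41 → 45×41, cost 45·55·41 = 101475; cumulative 193479. Total 193479.
Order II = (W₁((W₂W₃)W₄)): (W₂W₃): 55×34 by 34×11 → 55×11, cost 55·34·11 = 20570; ((W₂W₃)W₄): 55×11 by 11×41 → 55×41, cost 55·11·41 = 24805; cumulative 45375; (W₁((W₂W₃)W₄)): 45×55 by 55×41 → 45×41, cost 45·55·41 = 101475; cumulative 146850. Total 146850.
Difference: |193479 − 146850| = 46629.

46629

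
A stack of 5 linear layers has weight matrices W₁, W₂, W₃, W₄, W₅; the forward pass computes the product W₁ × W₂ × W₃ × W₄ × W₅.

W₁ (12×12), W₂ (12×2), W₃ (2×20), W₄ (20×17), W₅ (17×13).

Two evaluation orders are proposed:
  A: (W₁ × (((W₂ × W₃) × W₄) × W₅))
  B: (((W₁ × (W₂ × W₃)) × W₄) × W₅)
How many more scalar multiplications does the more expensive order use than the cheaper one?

Order A = (W₁ × (((W₂ × W₃) × W₄) × W₅)): (W₂ × W₃): 12×2 by 2×20 → 12×20, cost 12·2·20 = 480; ((W₂ × W₃) × W₄): 12×20 by 20×17 → 12×17, cost 12·20·17 = 4080; cumulative 4560; (((W₂ × W₃) × W₄) × W₅): 12×17 by 17×13 → 12×13, cost 12·17·13 = 2652; cumulative 7212; (W₁ × (((W₂ × W₃) × W₄) × W₅)): 12×12 by 12×13 → 12×13, cost 12·12·13 = 1872; cumulative 9084. Total 9084.
Order B = (((W₁ × (W₂ × W₃)) × W₄) × W₅): (W₂ × W₃): 12×2 by 2×20 → 12×20, cost 12·2·20 = 480; (W₁ × (W₂ × W₃)): 12×12 by 12×20 → 12×20, cost 12·12·20 = 2880; cumulative 3360; ((W₁ × (W₂ × W₃)) × W₄): 12×20 by 20×17 → 12×17, cost 12·20·17 = 4080; cumulative 7440; (((W₁ × (W₂ × W₃)) × W₄) × W₅): 12×17 by 17×13 → 12×13, cost 12·17·13 = 2652; cumulative 10092. Total 10092.
Difference: |9084 − 10092| = 1008.

1008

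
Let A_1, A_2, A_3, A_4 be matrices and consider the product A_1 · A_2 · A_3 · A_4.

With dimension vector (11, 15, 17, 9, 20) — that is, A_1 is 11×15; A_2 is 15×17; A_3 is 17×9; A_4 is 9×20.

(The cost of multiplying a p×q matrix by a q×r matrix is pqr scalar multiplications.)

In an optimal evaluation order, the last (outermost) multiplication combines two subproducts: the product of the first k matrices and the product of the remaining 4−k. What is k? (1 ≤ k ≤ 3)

Adjacent pairs: A_1A_2 = 11·15·17 = 2805; A_2A_3 = 15·17·9 = 2295; A_3A_4 = 17·9·20 = 3060.
Length 3: A_1..A_3: k=1: 0+2295+11·15·9=3780; k=2: 2805+0+11·17·9=4488 → min 3780 | A_2..A_4: k=2: 0+3060+15·17·20=8160; k=3: 2295+0+15·9·20=4995 → min 4995.
Top-level splits: k=1: (A_1..A_1)·(A_2..A_4) → 0+4995+11·15·20 = 8295; k=2: (A_1..A_2)·(A_3..A_4) → 2805+3060+11·17·20 = 9605; k=3: (A_1..A_3)·(A_4..A_4) → 3780+0+11·9·20 = 5760.
Best split is after A_3, i.e. k = 3.

3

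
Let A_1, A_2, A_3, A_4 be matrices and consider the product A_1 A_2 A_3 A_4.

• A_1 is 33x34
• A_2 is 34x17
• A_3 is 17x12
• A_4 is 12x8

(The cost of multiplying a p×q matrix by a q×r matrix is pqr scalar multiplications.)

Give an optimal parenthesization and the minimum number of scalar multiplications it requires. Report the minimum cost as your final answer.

15232

Adjacent pairs: A_1A_2 = 33·34·17 = 19074; A_2A_3 = 34·17·12 = 6936; A_3A_4 = 17·12·8 = 1632.
Length 3: A_1..A_3: k=1: 0+6936+33·34·12=20400; k=2: 19074+0+33·17·12=25806 → min 20400 | A_2..A_4: k=2: 0+1632+34·17·8=6256; k=3: 6936+0+34·12·8=10200 → min 6256.
Length 4: A_1..A_4: k=1: 0+6256+33·34·8=15232; k=2: 19074+1632+33·17·8=25194; k=3: 20400+0+33·12·8=23568 → min 15232.
Optimal parenthesization: (A_1 (A_2 (A_3 A_4))) with cost 15232.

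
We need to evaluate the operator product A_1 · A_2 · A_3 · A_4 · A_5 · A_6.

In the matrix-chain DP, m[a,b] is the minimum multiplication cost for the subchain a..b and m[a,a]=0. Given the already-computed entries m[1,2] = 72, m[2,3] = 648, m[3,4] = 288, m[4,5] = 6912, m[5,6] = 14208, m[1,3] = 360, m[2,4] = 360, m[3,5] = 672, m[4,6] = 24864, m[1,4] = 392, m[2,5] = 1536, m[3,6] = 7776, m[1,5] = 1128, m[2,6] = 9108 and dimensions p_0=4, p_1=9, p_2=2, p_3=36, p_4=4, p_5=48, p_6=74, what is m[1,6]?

m[1,6] = min over k∈[1,5] of m[1,k]+m[k+1,6]+p_{0}·p_k·p_{6}.
k=1: 0 + 9108 + 4·9·74 = 11772; k=2: 72 + 7776 + 4·2·74 = 8440; k=3: 360 + 24864 + 4·36·74 = 35880; k=4: 392 + 14208 + 4·4·74 = 15784; k=5: 1128 + 0 + 4·48·74 = 15336.
Minimum: 8440 at k=2.

8440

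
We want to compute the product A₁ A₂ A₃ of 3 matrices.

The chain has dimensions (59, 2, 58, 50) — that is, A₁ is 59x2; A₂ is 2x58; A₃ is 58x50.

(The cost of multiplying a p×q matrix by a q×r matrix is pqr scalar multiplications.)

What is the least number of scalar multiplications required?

11700

Order (A₁ (A₂ A₃)): (A₂ A₃): 2×58 by 58×50 → 2×50, cost 2·58·50 = 5800; (A₁ (A₂ A₃)): 59×2 by 2×50 → 59×50, cost 59·2·50 = 5900; cumulative 11700. Total 11700.
Order ((A₁ A₂) A₃): (A₁ A₂): 59×2 by 2×58 → 59×58, cost 59·2·58 = 6844; ((A₁ A₂) A₃): 59×58 by 58×50 → 59×50, cost 59·58·50 = 171100; cumulative 177944. Total 177944.
Minimum: 11700.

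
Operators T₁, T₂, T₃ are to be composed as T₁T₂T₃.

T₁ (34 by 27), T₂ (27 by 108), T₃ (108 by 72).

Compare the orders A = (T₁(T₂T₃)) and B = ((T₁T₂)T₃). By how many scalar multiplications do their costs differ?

87480

Order A = (T₁(T₂T₃)): (T₂T₃): 27×108 by 108×72 → 27×72, cost 27·108·72 = 209952; (T₁(T₂T₃)): 34×27 by 27×72 → 34×72, cost 34·27·72 = 66096; cumulative 276048. Total 276048.
Order B = ((T₁T₂)T₃): (T₁T₂): 34×27 by 27×108 → 34×108, cost 34·27·108 = 99144; ((T₁T₂)T₃): 34×108 by 108×72 → 34×72, cost 34·108·72 = 264384; cumulative 363528. Total 363528.
Difference: |276048 − 363528| = 87480.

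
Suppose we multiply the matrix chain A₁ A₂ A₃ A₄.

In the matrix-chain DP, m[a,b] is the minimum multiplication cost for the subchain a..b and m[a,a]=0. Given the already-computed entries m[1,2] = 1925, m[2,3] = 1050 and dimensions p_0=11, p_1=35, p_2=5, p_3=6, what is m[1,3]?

m[1,3] = min over k∈[1,2] of m[1,k]+m[k+1,3]+p_{0}·p_k·p_{3}.
k=1: 0 + 1050 + 11·35·6 = 3360; k=2: 1925 + 0 + 11·5·6 = 2255.
Minimum: 2255 at k=2.

2255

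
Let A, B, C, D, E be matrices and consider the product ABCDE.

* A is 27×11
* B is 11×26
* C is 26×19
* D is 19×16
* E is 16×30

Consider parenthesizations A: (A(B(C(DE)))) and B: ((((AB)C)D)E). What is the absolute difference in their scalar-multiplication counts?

Order A = (A(B(C(DE)))): (DE): 19×16 by 16×30 → 19×30, cost 19·16·30 = 9120; (C(DE)): 26×19 by 19×30 → 26×30, cost 26·19·30 = 14820; cumulative 23940; (B(C(DE))): 11×26 by 26×30 → 11×30, cost 11·26·30 = 8580; cumulative 32520; (A(B(C(DE)))): 27×11 by 11×30 → 27×30, cost 27·11·30 = 8910; cumulative 41430. Total 41430.
Order B = ((((AB)C)D)E): (AB): 27×11 by 11×26 → 27×26, cost 27·11·26 = 7722; ((AB)C): 27×26 by 26×19 → 27×19, cost 27·26·19 = 13338; cumulative 21060; (((AB)C)D): 27×19 by 19×16 → 27×16, cost 27·19·16 = 8208; cumulative 29268; ((((AB)C)D)E): 27×16 by 16×30 → 27×30, cost 27·16·30 = 12960; cumulative 42228. Total 42228.
Difference: |41430 − 42228| = 798.

798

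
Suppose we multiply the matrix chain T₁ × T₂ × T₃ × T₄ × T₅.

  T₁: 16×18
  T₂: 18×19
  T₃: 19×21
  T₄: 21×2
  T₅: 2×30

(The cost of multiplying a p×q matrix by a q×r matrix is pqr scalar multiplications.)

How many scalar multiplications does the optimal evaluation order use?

3018

Adjacent pairs: T₁T₂ = 16·18·19 = 5472; T₂T₃ = 18·19·21 = 7182; T₃T₄ = 19·21·2 = 798; T₄T₅ = 21·2·30 = 1260.
Length 3: T₁..T₃: k=1: 0+7182+16·18·21=13230; k=2: 5472+0+16·19·21=11856 → min 11856 | T₂..T₄: k=2: 0+798+18·19·2=1482; k=3: 7182+0+18·21·2=7938 → min 1482 | T₃..T₅: k=3: 0+1260+19·21·30=13230; k=4: 798+0+19·2·30=1938 → min 1938.
Length 4: T₁..T₄: k=1: 0+1482+16·18·2=2058; k=2: 5472+798+16·19·2=6878; k=3: 11856+0+16·21·2=12528 → min 2058 | T₂..T₅: k=2: 0+1938+18·19·30=12198; k=3: 7182+1260+18·21·30=19782; k=4: 1482+0+18·2·30=2562 → min 2562.
Length 5: T₁..T₅: k=1: 0+2562+16·18·30=11202; k=2: 5472+1938+16·19·30=16530; k=3: 11856+1260+16·21·30=23196; k=4: 2058+0+16·2·30=3018 → min 3018.
Optimal order: ((T₁ × (T₂ × (T₃ × T₄))) × T₅) with cost 3018.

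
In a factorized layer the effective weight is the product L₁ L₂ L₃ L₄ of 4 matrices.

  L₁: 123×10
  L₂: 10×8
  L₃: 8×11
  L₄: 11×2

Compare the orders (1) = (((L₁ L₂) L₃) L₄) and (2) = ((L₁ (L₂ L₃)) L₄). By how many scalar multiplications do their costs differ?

Order (1) = (((L₁ L₂) L₃) L₄): (L₁ L₂): 123×10 by 10×8 → 123×8, cost 123·10·8 = 9840; ((L₁ L₂) L₃): 123×8 by 8×11 → 123×11, cost 123·8·11 = 10824; cumulative 20664; (((L₁ L₂) L₃) L₄): 123×11 by 11×2 → 123×2, cost 123·11·2 = 2706; cumulative 23370. Total 23370.
Order (2) = ((L₁ (L₂ L₃)) L₄): (L₂ L₃): 10×8 by 8×11 → 10×11, cost 10·8·11 = 880; (L₁ (L₂ L₃)): 123×10 by 10×11 → 123×11, cost 123·10·11 = 13530; cumulative 14410; ((L₁ (L₂ L₃)) L₄): 123×11 by 11×2 → 123×2, cost 123·11·2 = 2706; cumulative 17116. Total 17116.
Difference: |23370 − 17116| = 6254.

6254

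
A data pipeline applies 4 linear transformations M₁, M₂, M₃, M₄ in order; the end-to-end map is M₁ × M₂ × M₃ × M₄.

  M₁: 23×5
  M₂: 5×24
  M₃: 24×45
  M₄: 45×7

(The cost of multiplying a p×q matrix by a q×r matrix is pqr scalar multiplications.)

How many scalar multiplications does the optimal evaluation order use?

Adjacent pairs: M₁M₂ = 23·5·24 = 2760; M₂M₃ = 5·24·45 = 5400; M₃M₄ = 24·45·7 = 7560.
Length 3: M₁..M₃: k=1: 0+5400+23·5·45=10575; k=2: 2760+0+23·24·45=27600 → min 10575 | M₂..M₄: k=2: 0+7560+5·24·7=8400; k=3: 5400+0+5·45·7=6975 → min 6975.
Length 4: M₁..M₄: k=1: 0+6975+23·5·7=7780; k=2: 2760+7560+23·24·7=14184; k=3: 10575+0+23·45·7=17820 → min 7780.
Optimal order: (M₁ × ((M₂ × M₃) × M₄)) with cost 7780.

7780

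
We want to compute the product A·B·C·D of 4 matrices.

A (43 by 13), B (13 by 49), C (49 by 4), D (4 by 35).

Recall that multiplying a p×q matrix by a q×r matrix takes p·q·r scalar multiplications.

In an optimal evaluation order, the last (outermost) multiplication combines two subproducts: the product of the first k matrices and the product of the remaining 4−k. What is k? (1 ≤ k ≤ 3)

3

Adjacent pairs: AB = 43·13·49 = 27391; BC = 13·49·4 = 2548; CD = 49·4·35 = 6860.
Length 3: A..C: k=1: 0+2548+43·13·4=4784; k=2: 27391+0+43·49·4=35819 → min 4784 | B..D: k=2: 0+6860+13·49·35=29155; k=3: 2548+0+13·4·35=4368 → min 4368.
Top-level splits: k=1: (A..A)·(B..D) → 0+4368+43·13·35 = 23933; k=2: (A..B)·(C..D) → 27391+6860+43·49·35 = 107996; k=3: (A..C)·(D..D) → 4784+0+43·4·35 = 10804.
Best split is after C, i.e. k = 3.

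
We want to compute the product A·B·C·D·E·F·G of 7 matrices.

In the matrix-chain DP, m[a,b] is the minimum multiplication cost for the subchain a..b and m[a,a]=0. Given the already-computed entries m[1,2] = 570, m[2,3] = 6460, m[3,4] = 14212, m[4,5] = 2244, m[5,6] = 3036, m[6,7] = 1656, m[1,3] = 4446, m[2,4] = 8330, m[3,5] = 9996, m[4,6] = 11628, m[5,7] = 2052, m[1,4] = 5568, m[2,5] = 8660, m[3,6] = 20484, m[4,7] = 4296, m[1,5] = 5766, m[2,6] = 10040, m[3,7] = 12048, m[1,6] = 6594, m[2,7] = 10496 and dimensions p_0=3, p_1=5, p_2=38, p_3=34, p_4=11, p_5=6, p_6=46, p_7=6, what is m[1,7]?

7422

m[1,7] = min over k∈[1,6] of m[1,k]+m[k+1,7]+p_{0}·p_k·p_{7}.
k=1: 0 + 10496 + 3·5·6 = 10586; k=2: 570 + 12048 + 3·38·6 = 13302; k=3: 4446 + 4296 + 3·34·6 = 9354; k=4: 5568 + 2052 + 3·11·6 = 7818; k=5: 5766 + 1656 + 3·6·6 = 7530; k=6: 6594 + 0 + 3·46·6 = 7422.
Minimum: 7422 at k=6.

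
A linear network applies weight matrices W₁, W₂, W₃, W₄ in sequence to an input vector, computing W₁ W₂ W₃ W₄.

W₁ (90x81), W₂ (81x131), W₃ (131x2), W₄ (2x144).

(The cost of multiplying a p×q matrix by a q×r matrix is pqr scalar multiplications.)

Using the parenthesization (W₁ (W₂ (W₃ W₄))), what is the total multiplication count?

2615472

(W₃ W₄): 131×2 by 2×144 → 131×144, cost 131·2·144 = 37728
(W₂ (W₃ W₄)): 81×131 by 131×144 → 81×144, cost 81·131·144 = 1527984; cumulative 1565712
(W₁ (W₂ (W₃ W₄))): 90×81 by 81×144 → 90×144, cost 90·81·144 = 1049760; cumulative 2615472
Total: 2615472 scalar multiplications.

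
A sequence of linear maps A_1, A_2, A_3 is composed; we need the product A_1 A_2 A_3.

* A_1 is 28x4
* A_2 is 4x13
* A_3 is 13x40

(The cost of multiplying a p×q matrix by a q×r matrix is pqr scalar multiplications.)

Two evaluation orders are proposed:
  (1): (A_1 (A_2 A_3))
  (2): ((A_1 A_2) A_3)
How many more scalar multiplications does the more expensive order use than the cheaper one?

9456

Order (1) = (A_1 (A_2 A_3)): (A_2 A_3): 4×13 by 13×40 → 4×40, cost 4·13·40 = 2080; (A_1 (A_2 A_3)): 28×4 by 4×40 → 28×40, cost 28·4·40 = 4480; cumulative 6560. Total 6560.
Order (2) = ((A_1 A_2) A_3): (A_1 A_2): 28×4 by 4×13 → 28×13, cost 28·4·13 = 1456; ((A_1 A_2) A_3): 28×13 by 13×40 → 28×40, cost 28·13·40 = 14560; cumulative 16016. Total 16016.
Difference: |6560 − 16016| = 9456.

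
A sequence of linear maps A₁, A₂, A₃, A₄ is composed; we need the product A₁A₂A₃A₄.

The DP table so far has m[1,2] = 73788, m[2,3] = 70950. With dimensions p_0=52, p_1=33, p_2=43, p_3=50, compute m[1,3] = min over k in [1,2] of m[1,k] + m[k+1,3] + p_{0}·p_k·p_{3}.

156750

m[1,3] = min over k∈[1,2] of m[1,k]+m[k+1,3]+p_{0}·p_k·p_{3}.
k=1: 0 + 70950 + 52·33·50 = 156750; k=2: 73788 + 0 + 52·43·50 = 185588.
Minimum: 156750 at k=1.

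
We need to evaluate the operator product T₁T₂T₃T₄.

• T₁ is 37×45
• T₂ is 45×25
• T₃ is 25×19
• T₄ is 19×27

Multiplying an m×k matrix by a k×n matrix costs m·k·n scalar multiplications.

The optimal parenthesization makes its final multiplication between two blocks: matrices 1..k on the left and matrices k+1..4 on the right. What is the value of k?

Adjacent pairs: T₁T₂ = 37·45·25 = 41625; T₂T₃ = 45·25·19 = 21375; T₃T₄ = 25·19·27 = 12825.
Length 3: T₁..T₃: k=1: 0+21375+37·45·19=53010; k=2: 41625+0+37·25·19=59200 → min 53010 | T₂..T₄: k=2: 0+12825+45·25·27=43200; k=3: 21375+0+45·19·27=44460 → min 43200.
Top-level splits: k=1: (T₁..T₁)·(T₂..T₄) → 0+43200+37·45·27 = 88155; k=2: (T₁..T₂)·(T₃..T₄) → 41625+12825+37·25·27 = 79425; k=3: (T₁..T₃)·(T₄..T₄) → 53010+0+37·19·27 = 71991.
Best split is after T₃, i.e. k = 3.

3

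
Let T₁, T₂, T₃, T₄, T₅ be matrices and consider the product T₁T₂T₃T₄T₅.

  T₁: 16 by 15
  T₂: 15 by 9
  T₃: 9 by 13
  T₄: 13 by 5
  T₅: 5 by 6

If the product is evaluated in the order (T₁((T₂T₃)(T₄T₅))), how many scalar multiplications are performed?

(T₂T₃): 15×9 by 9×13 → 15×13, cost 15·9·13 = 1755
(T₄T₅): 13×5 by 5×6 → 13×6, cost 13·5·6 = 390
((T₂T₃)(T₄T₅)): 15×13 by 13×6 → 15×6, cost 15·13·6 = 1170; cumulative 3315
(T₁((T₂T₃)(T₄T₅))): 16×15 by 15×6 → 16×6, cost 16·15·6 = 1440; cumulative 4755
Total: 4755 scalar multiplications.

4755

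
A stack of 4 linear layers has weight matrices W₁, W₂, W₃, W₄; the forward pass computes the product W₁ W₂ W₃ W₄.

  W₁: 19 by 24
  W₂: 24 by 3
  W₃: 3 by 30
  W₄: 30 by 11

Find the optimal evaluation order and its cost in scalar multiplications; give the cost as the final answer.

2985

Adjacent pairs: W₁W₂ = 19·24·3 = 1368; W₂W₃ = 24·3·30 = 2160; W₃W₄ = 3·30·11 = 990.
Length 3: W₁..W₃: k=1: 0+2160+19·24·30=15840; k=2: 1368+0+19·3·30=3078 → min 3078 | W₂..W₄: k=2: 0+990+24·3·11=1782; k=3: 2160+0+24·30·11=10080 → min 1782.
Length 4: W₁..W₄: k=1: 0+1782+19·24·11=6798; k=2: 1368+990+19·3·11=2985; k=3: 3078+0+19·30·11=9348 → min 2985.
Optimal parenthesization: ((W₁ W₂) (W₃ W₄)) with cost 2985.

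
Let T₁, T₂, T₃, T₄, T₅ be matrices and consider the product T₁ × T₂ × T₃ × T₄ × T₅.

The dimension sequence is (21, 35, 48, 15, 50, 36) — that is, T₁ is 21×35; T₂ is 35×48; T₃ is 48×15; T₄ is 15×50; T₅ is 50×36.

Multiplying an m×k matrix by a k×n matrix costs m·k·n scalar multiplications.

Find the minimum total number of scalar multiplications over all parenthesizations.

Adjacent pairs: T₁T₂ = 21·35·48 = 35280; T₂T₃ = 35·48·15 = 25200; T₃T₄ = 48·15·50 = 36000; T₄T₅ = 15·50·36 = 27000.
Length 3: T₁..T₃: k=1: 0+25200+21·35·15=36225; k=2: 35280+0+21·48·15=50400 → min 36225 | T₂..T₄: k=2: 0+36000+35·48·50=120000; k=3: 25200+0+35·15·50=51450 → min 51450 | T₃..T₅: k=3: 0+27000+48·15·36=52920; k=4: 36000+0+48·50·36=122400 → min 52920.
Length 4: T₁..T₄: k=1: 0+51450+21·35·50=88200; k=2: 35280+36000+21·48·50=121680; k=3: 36225+0+21·15·50=51975 → min 51975 | T₂..T₅: k=2: 0+52920+35·48·36=113400; k=3: 25200+27000+35·15·36=71100; k=4: 51450+0+35·50·36=114450 → min 71100.
Length 5: T₁..T₅: k=1: 0+71100+21·35·36=97560; k=2: 35280+52920+21·48·36=124488; k=3: 36225+27000+21·15·36=74565; k=4: 51975+0+21·50·36=89775 → min 74565.
Optimal order: ((T₁ × (T₂ × T₃)) × (T₄ × T₅)) with cost 74565.

74565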